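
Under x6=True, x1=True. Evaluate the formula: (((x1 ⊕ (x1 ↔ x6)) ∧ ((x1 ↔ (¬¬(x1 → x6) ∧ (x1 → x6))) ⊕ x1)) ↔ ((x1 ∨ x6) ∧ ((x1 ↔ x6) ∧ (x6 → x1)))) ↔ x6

Substituting x6=True, x1=True:
x1 ↔ x6 = True ↔ True = True
x1 ⊕ (x1 ↔ x6) = True ⊕ True = False
x1 → x6 = True → True = True
¬(x1 → x6) = ¬True = False
¬¬(x1 → x6) = ¬False = True
x1 → x6 = True → True = True
¬¬(x1 → x6) ∧ (x1 → x6) = True ∧ True = True
x1 ↔ (¬¬(x1 → x6) ∧ (x1 → x6)) = True ↔ True = True
(x1 ↔ (¬¬(x1 → x6) ∧ (x1 → x6))) ⊕ x1 = True ⊕ True = False
(x1 ⊕ (x1 ↔ x6)) ∧ ((x1 ↔ (¬¬(x1 → x6) ∧ (x1 → x6))) ⊕ x1) = False ∧ False = False
x1 ∨ x6 = True ∨ True = True
x1 ↔ x6 = True ↔ True = True
x6 → x1 = True → True = True
(x1 ↔ x6) ∧ (x6 → x1) = True ∧ True = True
(x1 ∨ x6) ∧ ((x1 ↔ x6) ∧ (x6 → x1)) = True ∧ True = True
((x1 ⊕ (x1 ↔ x6)) ∧ ((x1 ↔ (¬¬(x1 → x6) ∧ (x1 → x6))) ⊕ x1)) ↔ ((x1 ∨ x6) ∧ ((x1 ↔ x6) ∧ (x6 → x1))) = False ↔ True = False
(((x1 ⊕ (x1 ↔ x6)) ∧ ((x1 ↔ (¬¬(x1 → x6) ∧ (x1 → x6))) ⊕ x1)) ↔ ((x1 ∨ x6) ∧ ((x1 ↔ x6) ∧ (x6 → x1)))) ↔ x6 = False ↔ True = False

False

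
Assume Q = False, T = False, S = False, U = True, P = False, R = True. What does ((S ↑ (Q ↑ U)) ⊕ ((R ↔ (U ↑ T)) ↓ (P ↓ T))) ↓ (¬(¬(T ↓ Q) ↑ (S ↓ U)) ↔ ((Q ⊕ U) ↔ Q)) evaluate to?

Q ↑ U = False ↑ True = True
S ↑ (Q ↑ U) = False ↑ True = True
U ↑ T = True ↑ False = True
R ↔ (U ↑ T) = True ↔ True = True
P ↓ T = False ↓ False = True
(R ↔ (U ↑ T)) ↓ (P ↓ T) = True ↓ True = False
(S ↑ (Q ↑ U)) ⊕ ((R ↔ (U ↑ T)) ↓ (P ↓ T)) = True ⊕ False = True
T ↓ Q = False ↓ False = True
¬(T ↓ Q) = ¬True = False
S ↓ U = False ↓ True = False
¬(T ↓ Q) ↑ (S ↓ U) = False ↑ False = True
¬(¬(T ↓ Q) ↑ (S ↓ U)) = ¬True = False
Q ⊕ U = False ⊕ True = True
(Q ⊕ U) ↔ Q = True ↔ False = False
¬(¬(T ↓ Q) ↑ (S ↓ U)) ↔ ((Q ⊕ U) ↔ Q) = False ↔ False = True
((S ↑ (Q ↑ U)) ⊕ ((R ↔ (U ↑ T)) ↓ (P ↓ T))) ↓ (¬(¬(T ↓ Q) ↑ (S ↓ U)) ↔ ((Q ⊕ U) ↔ Q)) = True ↓ True = False

False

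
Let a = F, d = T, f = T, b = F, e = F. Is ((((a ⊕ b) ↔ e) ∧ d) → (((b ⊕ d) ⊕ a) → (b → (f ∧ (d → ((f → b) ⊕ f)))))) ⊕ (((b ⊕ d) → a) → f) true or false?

F

a ⊕ b = F ⊕ F = F
(a ⊕ b) ↔ e = F ↔ F = T
((a ⊕ b) ↔ e) ∧ d = T ∧ T = T
b ⊕ d = F ⊕ T = T
(b ⊕ d) ⊕ a = T ⊕ F = T
f → b = T → F = F
(f → b) ⊕ f = F ⊕ T = T
d → ((f → b) ⊕ f) = T → T = T
f ∧ (d → ((f → b) ⊕ f)) = T ∧ T = T
b → (f ∧ (d → ((f → b) ⊕ f))) = F → T = T
((b ⊕ d) ⊕ a) → (b → (f ∧ (d → ((f → b) ⊕ f)))) = T → T = T
(((a ⊕ b) ↔ e) ∧ d) → (((b ⊕ d) ⊕ a) → (b → (f ∧ (d → ((f → b) ⊕ f))))) = T → T = T
b ⊕ d = F ⊕ T = T
(b ⊕ d) → a = T → F = F
((b ⊕ d) → a) → f = F → T = T
((((a ⊕ b) ↔ e) ∧ d) → (((b ⊕ d) ⊕ a) → (b → (f ∧ (d → ((f → b) ⊕ f)))))) ⊕ (((b ⊕ d) → a) → f) = T ⊕ T = F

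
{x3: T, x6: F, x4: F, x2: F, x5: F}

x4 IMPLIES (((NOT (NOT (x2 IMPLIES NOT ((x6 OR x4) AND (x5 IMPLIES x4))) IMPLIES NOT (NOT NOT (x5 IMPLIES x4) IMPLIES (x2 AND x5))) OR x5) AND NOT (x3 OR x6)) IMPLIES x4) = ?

T

x6 OR x4 = F OR F = F
x5 IMPLIES x4 = F IMPLIES F = T
(x6 OR x4) AND (x5 IMPLIES x4) = F AND T = F
NOT ((x6 OR x4) AND (x5 IMPLIES x4)) = NOT F = T
x2 IMPLIES NOT ((x6 OR x4) AND (x5 IMPLIES x4)) = F IMPLIES T = T
NOT (x2 IMPLIES NOT ((x6 OR x4) AND (x5 IMPLIES x4))) = NOT T = F
x5 IMPLIES x4 = F IMPLIES F = T
NOT (x5 IMPLIES x4) = NOT T = F
NOT NOT (x5 IMPLIES x4) = NOT F = T
x2 AND x5 = F AND F = F
NOT NOT (x5 IMPLIES x4) IMPLIES (x2 AND x5) = T IMPLIES F = F
NOT (NOT NOT (x5 IMPLIES x4) IMPLIES (x2 AND x5)) = NOT F = T
NOT (x2 IMPLIES NOT ((x6 OR x4) AND (x5 IMPLIES x4))) IMPLIES NOT (NOT NOT (x5 IMPLIES x4) IMPLIES (x2 AND x5)) = F IMPLIES T = T
NOT (NOT (x2 IMPLIES NOT ((x6 OR x4) AND (x5 IMPLIES x4))) IMPLIES NOT (NOT NOT (x5 IMPLIES x4) IMPLIES (x2 AND x5))) = NOT T = F
NOT (NOT (x2 IMPLIES NOT ((x6 OR x4) AND (x5 IMPLIES x4))) IMPLIES NOT (NOT NOT (x5 IMPLIES x4) IMPLIES (x2 AND x5))) OR x5 = F OR F = F
x3 OR x6 = T OR F = T
NOT (x3 OR x6) = NOT T = F
(NOT (NOT (x2 IMPLIES NOT ((x6 OR x4) AND (x5 IMPLIES x4))) IMPLIES NOT (NOT NOT (x5 IMPLIES x4) IMPLIES (x2 AND x5))) OR x5) AND NOT (x3 OR x6) = F AND F = F
((NOT (NOT (x2 IMPLIES NOT ((x6 OR x4) AND (x5 IMPLIES x4))) IMPLIES NOT (NOT NOT (x5 IMPLIES x4) IMPLIES (x2 AND x5))) OR x5) AND NOT (x3 OR x6)) IMPLIES x4 = F IMPLIES F = T
x4 IMPLIES (((NOT (NOT (x2 IMPLIES NOT ((x6 OR x4) AND (x5 IMPLIES x4))) IMPLIES NOT (NOT NOT (x5 IMPLIES x4) IMPLIES (x2 AND x5))) OR x5) AND NOT (x3 OR x6)) IMPLIES x4) = F IMPLIES T = T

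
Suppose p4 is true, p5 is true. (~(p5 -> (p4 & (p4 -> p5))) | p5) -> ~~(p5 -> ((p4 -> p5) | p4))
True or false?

p4 -> p5 = 1 -> 1 = 1
p4 & (p4 -> p5) = 1 & 1 = 1
p5 -> (p4 & (p4 -> p5)) = 1 -> 1 = 1
~(p5 -> (p4 & (p4 -> p5))) = ~1 = 0
~(p5 -> (p4 & (p4 -> p5))) | p5 = 0 | 1 = 1
p4 -> p5 = 1 -> 1 = 1
(p4 -> p5) | p4 = 1 | 1 = 1
p5 -> ((p4 -> p5) | p4) = 1 -> 1 = 1
~(p5 -> ((p4 -> p5) | p4)) = ~1 = 0
~~(p5 -> ((p4 -> p5) | p4)) = ~0 = 1
(~(p5 -> (p4 & (p4 -> p5))) | p5) -> ~~(p5 -> ((p4 -> p5) | p4)) = 1 -> 1 = 1

1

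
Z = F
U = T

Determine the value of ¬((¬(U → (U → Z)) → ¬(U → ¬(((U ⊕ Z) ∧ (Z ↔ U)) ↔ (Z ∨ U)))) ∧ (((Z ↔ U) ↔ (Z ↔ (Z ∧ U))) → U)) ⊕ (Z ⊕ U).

Substituting Z=F, U=T:
U → Z = T → F = F
U → (U → Z) = T → F = F
¬(U → (U → Z)) = ¬F = T
U ⊕ Z = T ⊕ F = T
Z ↔ U = F ↔ T = F
(U ⊕ Z) ∧ (Z ↔ U) = T ∧ F = F
Z ∨ U = F ∨ T = T
((U ⊕ Z) ∧ (Z ↔ U)) ↔ (Z ∨ U) = F ↔ T = F
¬(((U ⊕ Z) ∧ (Z ↔ U)) ↔ (Z ∨ U)) = ¬F = T
U → ¬(((U ⊕ Z) ∧ (Z ↔ U)) ↔ (Z ∨ U)) = T → T = T
¬(U → ¬(((U ⊕ Z) ∧ (Z ↔ U)) ↔ (Z ∨ U))) = ¬T = F
¬(U → (U → Z)) → ¬(U → ¬(((U ⊕ Z) ∧ (Z ↔ U)) ↔ (Z ∨ U))) = T → F = F
Z ↔ U = F ↔ T = F
Z ∧ U = F ∧ T = F
Z ↔ (Z ∧ U) = F ↔ F = T
(Z ↔ U) ↔ (Z ↔ (Z ∧ U)) = F ↔ T = F
((Z ↔ U) ↔ (Z ↔ (Z ∧ U))) → U = F → T = T
(¬(U → (U → Z)) → ¬(U → ¬(((U ⊕ Z) ∧ (Z ↔ U)) ↔ (Z ∨ U)))) ∧ (((Z ↔ U) ↔ (Z ↔ (Z ∧ U))) → U) = F ∧ T = F
¬((¬(U → (U → Z)) → ¬(U → ¬(((U ⊕ Z) ∧ (Z ↔ U)) ↔ (Z ∨ U)))) ∧ (((Z ↔ U) ↔ (Z ↔ (Z ∧ U))) → U)) = ¬F = T
Z ⊕ U = F ⊕ T = T
¬((¬(U → (U → Z)) → ¬(U → ¬(((U ⊕ Z) ∧ (Z ↔ U)) ↔ (Z ∨ U)))) ∧ (((Z ↔ U) ↔ (Z ↔ (Z ∧ U))) → U)) ⊕ (Z ⊕ U) = T ⊕ T = F

F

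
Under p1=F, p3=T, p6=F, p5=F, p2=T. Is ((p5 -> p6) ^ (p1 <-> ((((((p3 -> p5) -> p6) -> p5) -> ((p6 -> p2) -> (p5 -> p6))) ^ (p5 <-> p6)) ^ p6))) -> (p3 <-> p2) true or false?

Substituting p1=F, p3=T, p6=F, p5=F, p2=T:
p5 -> p6 = F -> F = T
p3 -> p5 = T -> F = F
(p3 -> p5) -> p6 = F -> F = T
((p3 -> p5) -> p6) -> p5 = T -> F = F
p6 -> p2 = F -> T = T
p5 -> p6 = F -> F = T
(p6 -> p2) -> (p5 -> p6) = T -> T = T
(((p3 -> p5) -> p6) -> p5) -> ((p6 -> p2) -> (p5 -> p6)) = F -> T = T
p5 <-> p6 = F <-> F = T
((((p3 -> p5) -> p6) -> p5) -> ((p6 -> p2) -> (p5 -> p6))) ^ (p5 <-> p6) = T ^ T = F
(((((p3 -> p5) -> p6) -> p5) -> ((p6 -> p2) -> (p5 -> p6))) ^ (p5 <-> p6)) ^ p6 = F ^ F = F
p1 <-> ((((((p3 -> p5) -> p6) -> p5) -> ((p6 -> p2) -> (p5 -> p6))) ^ (p5 <-> p6)) ^ p6) = F <-> F = T
(p5 -> p6) ^ (p1 <-> ((((((p3 -> p5) -> p6) -> p5) -> ((p6 -> p2) -> (p5 -> p6))) ^ (p5 <-> p6)) ^ p6)) = T ^ T = F
p3 <-> p2 = T <-> T = T
((p5 -> p6) ^ (p1 <-> ((((((p3 -> p5) -> p6) -> p5) -> ((p6 -> p2) -> (p5 -> p6))) ^ (p5 <-> p6)) ^ p6))) -> (p3 <-> p2) = F -> T = T

T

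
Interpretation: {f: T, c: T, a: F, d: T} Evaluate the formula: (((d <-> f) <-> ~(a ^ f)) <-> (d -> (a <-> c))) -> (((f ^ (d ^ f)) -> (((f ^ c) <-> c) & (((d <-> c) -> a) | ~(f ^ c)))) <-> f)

F

d <-> f = T <-> T = T
a ^ f = F ^ T = T
~(a ^ f) = ~T = F
(d <-> f) <-> ~(a ^ f) = T <-> F = F
a <-> c = F <-> T = F
d -> (a <-> c) = T -> F = F
((d <-> f) <-> ~(a ^ f)) <-> (d -> (a <-> c)) = F <-> F = T
d ^ f = T ^ T = F
f ^ (d ^ f) = T ^ F = T
f ^ c = T ^ T = F
(f ^ c) <-> c = F <-> T = F
d <-> c = T <-> T = T
(d <-> c) -> a = T -> F = F
f ^ c = T ^ T = F
~(f ^ c) = ~F = T
((d <-> c) -> a) | ~(f ^ c) = F | T = T
((f ^ c) <-> c) & (((d <-> c) -> a) | ~(f ^ c)) = F & T = F
(f ^ (d ^ f)) -> (((f ^ c) <-> c) & (((d <-> c) -> a) | ~(f ^ c))) = T -> F = F
((f ^ (d ^ f)) -> (((f ^ c) <-> c) & (((d <-> c) -> a) | ~(f ^ c)))) <-> f = F <-> T = F
(((d <-> f) <-> ~(a ^ f)) <-> (d -> (a <-> c))) -> (((f ^ (d ^ f)) -> (((f ^ c) <-> c) & (((d <-> c) -> a) | ~(f ^ c)))) <-> f) = T -> F = F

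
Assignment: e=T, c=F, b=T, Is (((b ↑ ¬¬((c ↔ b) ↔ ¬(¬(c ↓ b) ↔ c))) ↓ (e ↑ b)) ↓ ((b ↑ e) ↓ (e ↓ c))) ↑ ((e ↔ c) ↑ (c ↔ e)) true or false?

c ↔ b = F ↔ T = F
c ↓ b = F ↓ T = F
¬(c ↓ b) = ¬F = T
¬(c ↓ b) ↔ c = T ↔ F = F
¬(¬(c ↓ b) ↔ c) = ¬F = T
(c ↔ b) ↔ ¬(¬(c ↓ b) ↔ c) = F ↔ T = F
¬((c ↔ b) ↔ ¬(¬(c ↓ b) ↔ c)) = ¬F = T
¬¬((c ↔ b) ↔ ¬(¬(c ↓ b) ↔ c)) = ¬T = F
b ↑ ¬¬((c ↔ b) ↔ ¬(¬(c ↓ b) ↔ c)) = T ↑ F = T
e ↑ b = T ↑ T = F
(b ↑ ¬¬((c ↔ b) ↔ ¬(¬(c ↓ b) ↔ c))) ↓ (e ↑ b) = T ↓ F = F
b ↑ e = T ↑ T = F
e ↓ c = T ↓ F = F
(b ↑ e) ↓ (e ↓ c) = F ↓ F = T
((b ↑ ¬¬((c ↔ b) ↔ ¬(¬(c ↓ b) ↔ c))) ↓ (e ↑ b)) ↓ ((b ↑ e) ↓ (e ↓ c)) = F ↓ T = F
e ↔ c = T ↔ F = F
c ↔ e = F ↔ T = F
(e ↔ c) ↑ (c ↔ e) = F ↑ F = T
(((b ↑ ¬¬((c ↔ b) ↔ ¬(¬(c ↓ b) ↔ c))) ↓ (e ↑ b)) ↓ ((b ↑ e) ↓ (e ↓ c))) ↑ ((e ↔ c) ↑ (c ↔ e)) = F ↑ T = T

T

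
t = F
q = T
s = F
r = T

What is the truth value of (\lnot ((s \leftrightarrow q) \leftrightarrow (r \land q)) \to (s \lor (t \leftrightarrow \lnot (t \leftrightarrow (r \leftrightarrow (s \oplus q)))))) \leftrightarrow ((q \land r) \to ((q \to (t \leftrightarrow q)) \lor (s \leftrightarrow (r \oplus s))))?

T

s \leftrightarrow q = F \leftrightarrow T = F
r \land q = T \land T = T
(s \leftrightarrow q) \leftrightarrow (r \land q) = F \leftrightarrow T = F
\lnot ((s \leftrightarrow q) \leftrightarrow (r \land q)) = \lnot F = T
s \oplus q = F \oplus T = T
r \leftrightarrow (s \oplus q) = T \leftrightarrow T = T
t \leftrightarrow (r \leftrightarrow (s \oplus q)) = F \leftrightarrow T = F
\lnot (t \leftrightarrow (r \leftrightarrow (s \oplus q))) = \lnot F = T
t \leftrightarrow \lnot (t \leftrightarrow (r \leftrightarrow (s \oplus q))) = F \leftrightarrow T = F
s \lor (t \leftrightarrow \lnot (t \leftrightarrow (r \leftrightarrow (s \oplus q)))) = F \lor F = F
\lnot ((s \leftrightarrow q) \leftrightarrow (r \land q)) \to (s \lor (t \leftrightarrow \lnot (t \leftrightarrow (r \leftrightarrow (s \oplus q))))) = T \to F = F
q \land r = T \land T = T
t \leftrightarrow q = F \leftrightarrow T = F
q \to (t \leftrightarrow q) = T \to F = F
r \oplus s = T \oplus F = T
s \leftrightarrow (r \oplus s) = F \leftrightarrow T = F
(q \to (t \leftrightarrow q)) \lor (s \leftrightarrow (r \oplus s)) = F \lor F = F
(q \land r) \to ((q \to (t \leftrightarrow q)) \lor (s \leftrightarrow (r \oplus s))) = T \to F = F
(\lnot ((s \leftrightarrow q) \leftrightarrow (r \land q)) \to (s \lor (t \leftrightarrow \lnot (t \leftrightarrow (r \leftrightarrow (s \oplus q)))))) \leftrightarrow ((q \land r) \to ((q \to (t \leftrightarrow q)) \lor (s \leftrightarrow (r \oplus s)))) = F \leftrightarrow F = T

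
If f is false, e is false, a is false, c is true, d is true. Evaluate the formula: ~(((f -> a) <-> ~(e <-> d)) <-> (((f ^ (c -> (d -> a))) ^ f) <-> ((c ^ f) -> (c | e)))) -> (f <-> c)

0

f -> a = 0 -> 0 = 1
e <-> d = 0 <-> 1 = 0
~(e <-> d) = ~0 = 1
(f -> a) <-> ~(e <-> d) = 1 <-> 1 = 1
d -> a = 1 -> 0 = 0
c -> (d -> a) = 1 -> 0 = 0
f ^ (c -> (d -> a)) = 0 ^ 0 = 0
(f ^ (c -> (d -> a))) ^ f = 0 ^ 0 = 0
c ^ f = 1 ^ 0 = 1
c | e = 1 | 0 = 1
(c ^ f) -> (c | e) = 1 -> 1 = 1
((f ^ (c -> (d -> a))) ^ f) <-> ((c ^ f) -> (c | e)) = 0 <-> 1 = 0
((f -> a) <-> ~(e <-> d)) <-> (((f ^ (c -> (d -> a))) ^ f) <-> ((c ^ f) -> (c | e))) = 1 <-> 0 = 0
~(((f -> a) <-> ~(e <-> d)) <-> (((f ^ (c -> (d -> a))) ^ f) <-> ((c ^ f) -> (c | e)))) = ~0 = 1
f <-> c = 0 <-> 1 = 0
~(((f -> a) <-> ~(e <-> d)) <-> (((f ^ (c -> (d -> a))) ^ f) <-> ((c ^ f) -> (c | e)))) -> (f <-> c) = 1 -> 0 = 0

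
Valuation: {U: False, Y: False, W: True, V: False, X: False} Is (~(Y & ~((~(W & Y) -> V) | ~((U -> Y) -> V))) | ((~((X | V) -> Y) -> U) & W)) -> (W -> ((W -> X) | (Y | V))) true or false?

W & Y = True & False = False
~(W & Y) = ~False = True
~(W & Y) -> V = True -> False = False
U -> Y = False -> False = True
(U -> Y) -> V = True -> False = False
~((U -> Y) -> V) = ~False = True
(~(W & Y) -> V) | ~((U -> Y) -> V) = False | True = True
~((~(W & Y) -> V) | ~((U -> Y) -> V)) = ~True = False
Y & ~((~(W & Y) -> V) | ~((U -> Y) -> V)) = False & False = False
~(Y & ~((~(W & Y) -> V) | ~((U -> Y) -> V))) = ~False = True
X | V = False | False = False
(X | V) -> Y = False -> False = True
~((X | V) -> Y) = ~True = False
~((X | V) -> Y) -> U = False -> False = True
(~((X | V) -> Y) -> U) & W = True & True = True
~(Y & ~((~(W & Y) -> V) | ~((U -> Y) -> V))) | ((~((X | V) -> Y) -> U) & W) = True | True = True
W -> X = True -> False = False
Y | V = False | False = False
(W -> X) | (Y | V) = False | False = False
W -> ((W -> X) | (Y | V)) = True -> False = False
(~(Y & ~((~(W & Y) -> V) | ~((U -> Y) -> V))) | ((~((X | V) -> Y) -> U) & W)) -> (W -> ((W -> X) | (Y | V))) = True -> False = False

False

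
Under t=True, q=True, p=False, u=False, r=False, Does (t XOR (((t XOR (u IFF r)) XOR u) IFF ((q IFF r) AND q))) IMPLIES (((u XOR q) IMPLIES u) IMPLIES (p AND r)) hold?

Substituting t=True, q=True, p=False, u=False, r=False:
u IFF r = False IFF False = True
t XOR (u IFF r) = True XOR True = False
(t XOR (u IFF r)) XOR u = False XOR False = False
q IFF r = True IFF False = False
(q IFF r) AND q = False AND True = False
((t XOR (u IFF r)) XOR u) IFF ((q IFF r) AND q) = False IFF False = True
t XOR (((t XOR (u IFF r)) XOR u) IFF ((q IFF r) AND q)) = True XOR True = False
u XOR q = False XOR True = True
(u XOR q) IMPLIES u = True IMPLIES False = False
p AND r = False AND False = False
((u XOR q) IMPLIES u) IMPLIES (p AND r) = False IMPLIES False = True
(t XOR (((t XOR (u IFF r)) XOR u) IFF ((q IFF r) AND q))) IMPLIES (((u XOR q) IMPLIES u) IMPLIES (p AND r)) = False IMPLIES True = True

True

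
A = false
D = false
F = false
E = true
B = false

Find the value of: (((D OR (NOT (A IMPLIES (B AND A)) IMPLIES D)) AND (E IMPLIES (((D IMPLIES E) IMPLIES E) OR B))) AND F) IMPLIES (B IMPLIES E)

B AND A = false AND false = false
A IMPLIES (B AND A) = false IMPLIES false = true
NOT (A IMPLIES (B AND A)) = NOT true = false
NOT (A IMPLIES (B AND A)) IMPLIES D = false IMPLIES false = true
D OR (NOT (A IMPLIES (B AND A)) IMPLIES D) = false OR true = true
D IMPLIES E = false IMPLIES true = true
(D IMPLIES E) IMPLIES E = true IMPLIES true = true
((D IMPLIES E) IMPLIES E) OR B = true OR false = true
E IMPLIES (((D IMPLIES E) IMPLIES E) OR B) = true IMPLIES true = true
(D OR (NOT (A IMPLIES (B AND A)) IMPLIES D)) AND (E IMPLIES (((D IMPLIES E) IMPLIES E) OR B)) = true AND true = true
((D OR (NOT (A IMPLIES (B AND A)) IMPLIES D)) AND (E IMPLIES (((D IMPLIES E) IMPLIES E) OR B))) AND F = true AND false = false
B IMPLIES E = false IMPLIES true = true
(((D OR (NOT (A IMPLIES (B AND A)) IMPLIES D)) AND (E IMPLIES (((D IMPLIES E) IMPLIES E) OR B))) AND F) IMPLIES (B IMPLIES E) = false IMPLIES true = true

true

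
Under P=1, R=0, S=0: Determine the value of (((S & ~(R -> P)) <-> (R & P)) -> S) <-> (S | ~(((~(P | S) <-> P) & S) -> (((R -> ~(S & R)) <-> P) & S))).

R -> P = 0 -> 1 = 1
~(R -> P) = ~1 = 0
S & ~(R -> P) = 0 & 0 = 0
R & P = 0 & 1 = 0
(S & ~(R -> P)) <-> (R & P) = 0 <-> 0 = 1
((S & ~(R -> P)) <-> (R & P)) -> S = 1 -> 0 = 0
P | S = 1 | 0 = 1
~(P | S) = ~1 = 0
~(P | S) <-> P = 0 <-> 1 = 0
(~(P | S) <-> P) & S = 0 & 0 = 0
S & R = 0 & 0 = 0
~(S & R) = ~0 = 1
R -> ~(S & R) = 0 -> 1 = 1
(R -> ~(S & R)) <-> P = 1 <-> 1 = 1
((R -> ~(S & R)) <-> P) & S = 1 & 0 = 0
((~(P | S) <-> P) & S) -> (((R -> ~(S & R)) <-> P) & S) = 0 -> 0 = 1
~(((~(P | S) <-> P) & S) -> (((R -> ~(S & R)) <-> P) & S)) = ~1 = 0
S | ~(((~(P | S) <-> P) & S) -> (((R -> ~(S & R)) <-> P) & S)) = 0 | 0 = 0
(((S & ~(R -> P)) <-> (R & P)) -> S) <-> (S | ~(((~(P | S) <-> P) & S) -> (((R -> ~(S & R)) <-> P) & S))) = 0 <-> 0 = 1

1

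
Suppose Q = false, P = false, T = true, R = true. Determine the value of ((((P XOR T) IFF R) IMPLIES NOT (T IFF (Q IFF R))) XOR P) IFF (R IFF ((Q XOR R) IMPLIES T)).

P XOR T = false XOR true = true
(P XOR T) IFF R = true IFF true = true
Q IFF R = false IFF true = false
T IFF (Q IFF R) = true IFF false = false
NOT (T IFF (Q IFF R)) = NOT false = true
((P XOR T) IFF R) IMPLIES NOT (T IFF (Q IFF R)) = true IMPLIES true = true
(((P XOR T) IFF R) IMPLIES NOT (T IFF (Q IFF R))) XOR P = true XOR false = true
Q XOR R = false XOR true = true
(Q XOR R) IMPLIES T = true IMPLIES true = true
R IFF ((Q XOR R) IMPLIES T) = true IFF true = true
((((P XOR T) IFF R) IMPLIES NOT (T IFF (Q IFF R))) XOR P) IFF (R IFF ((Q XOR R) IMPLIES T)) = true IFF true = true

true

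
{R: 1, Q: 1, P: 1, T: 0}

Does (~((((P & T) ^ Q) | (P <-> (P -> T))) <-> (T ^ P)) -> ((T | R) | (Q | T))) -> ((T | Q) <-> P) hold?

Substituting R=1, Q=1, P=1, T=0:
P & T = 1 & 0 = 0
(P & T) ^ Q = 0 ^ 1 = 1
P -> T = 1 -> 0 = 0
P <-> (P -> T) = 1 <-> 0 = 0
((P & T) ^ Q) | (P <-> (P -> T)) = 1 | 0 = 1
T ^ P = 0 ^ 1 = 1
(((P & T) ^ Q) | (P <-> (P -> T))) <-> (T ^ P) = 1 <-> 1 = 1
~((((P & T) ^ Q) | (P <-> (P -> T))) <-> (T ^ P)) = ~1 = 0
T | R = 0 | 1 = 1
Q | T = 1 | 0 = 1
(T | R) | (Q | T) = 1 | 1 = 1
~((((P & T) ^ Q) | (P <-> (P -> T))) <-> (T ^ P)) -> ((T | R) | (Q | T)) = 0 -> 1 = 1
T | Q = 0 | 1 = 1
(T | Q) <-> P = 1 <-> 1 = 1
(~((((P & T) ^ Q) | (P <-> (P -> T))) <-> (T ^ P)) -> ((T | R) | (Q | T))) -> ((T | Q) <-> P) = 1 -> 1 = 1

1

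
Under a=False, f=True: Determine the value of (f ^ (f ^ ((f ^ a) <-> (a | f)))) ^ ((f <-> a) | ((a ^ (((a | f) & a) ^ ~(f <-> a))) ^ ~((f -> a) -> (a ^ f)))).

f ^ a = True ^ False = True
a | f = False | True = True
(f ^ a) <-> (a | f) = True <-> True = True
f ^ ((f ^ a) <-> (a | f)) = True ^ True = False
f ^ (f ^ ((f ^ a) <-> (a | f))) = True ^ False = True
f <-> a = True <-> False = False
a | f = False | True = True
(a | f) & a = True & False = False
f <-> a = True <-> False = False
~(f <-> a) = ~False = True
((a | f) & a) ^ ~(f <-> a) = False ^ True = True
a ^ (((a | f) & a) ^ ~(f <-> a)) = False ^ True = True
f -> a = True -> False = False
a ^ f = False ^ True = True
(f -> a) -> (a ^ f) = False -> True = True
~((f -> a) -> (a ^ f)) = ~True = False
(a ^ (((a | f) & a) ^ ~(f <-> a))) ^ ~((f -> a) -> (a ^ f)) = True ^ False = True
(f <-> a) | ((a ^ (((a | f) & a) ^ ~(f <-> a))) ^ ~((f -> a) -> (a ^ f))) = False | True = True
(f ^ (f ^ ((f ^ a) <-> (a | f)))) ^ ((f <-> a) | ((a ^ (((a | f) & a) ^ ~(f <-> a))) ^ ~((f -> a) -> (a ^ f)))) = True ^ True = False

False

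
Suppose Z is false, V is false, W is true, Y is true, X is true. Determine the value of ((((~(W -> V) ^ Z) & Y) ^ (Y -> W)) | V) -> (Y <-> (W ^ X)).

True

Substituting Z=False, V=False, W=True, Y=True, X=True:
W -> V = True -> False = False
~(W -> V) = ~False = True
~(W -> V) ^ Z = True ^ False = True
(~(W -> V) ^ Z) & Y = True & True = True
Y -> W = True -> True = True
((~(W -> V) ^ Z) & Y) ^ (Y -> W) = True ^ True = False
(((~(W -> V) ^ Z) & Y) ^ (Y -> W)) | V = False | False = False
W ^ X = True ^ True = False
Y <-> (W ^ X) = True <-> False = False
((((~(W -> V) ^ Z) & Y) ^ (Y -> W)) | V) -> (Y <-> (W ^ X)) = False -> False = True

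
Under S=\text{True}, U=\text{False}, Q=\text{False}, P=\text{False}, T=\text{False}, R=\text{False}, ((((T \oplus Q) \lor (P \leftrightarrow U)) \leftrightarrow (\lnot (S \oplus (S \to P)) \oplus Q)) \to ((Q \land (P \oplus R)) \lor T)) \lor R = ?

\text{True}

T \oplus Q = \text{False} \oplus \text{False} = \text{False}
P \leftrightarrow U = \text{False} \leftrightarrow \text{False} = \text{True}
(T \oplus Q) \lor (P \leftrightarrow U) = \text{False} \lor \text{True} = \text{True}
S \to P = \text{True} \to \text{False} = \text{False}
S \oplus (S \to P) = \text{True} \oplus \text{False} = \text{True}
\lnot (S \oplus (S \to P)) = \lnot \text{True} = \text{False}
\lnot (S \oplus (S \to P)) \oplus Q = \text{False} \oplus \text{False} = \text{False}
((T \oplus Q) \lor (P \leftrightarrow U)) \leftrightarrow (\lnot (S \oplus (S \to P)) \oplus Q) = \text{True} \leftrightarrow \text{False} = \text{False}
P \oplus R = \text{False} \oplus \text{False} = \text{False}
Q \land (P \oplus R) = \text{False} \land \text{False} = \text{False}
(Q \land (P \oplus R)) \lor T = \text{False} \lor \text{False} = \text{False}
(((T \oplus Q) \lor (P \leftrightarrow U)) \leftrightarrow (\lnot (S \oplus (S \to P)) \oplus Q)) \to ((Q \land (P \oplus R)) \lor T) = \text{False} \to \text{False} = \text{True}
((((T \oplus Q) \lor (P \leftrightarrow U)) \leftrightarrow (\lnot (S \oplus (S \to P)) \oplus Q)) \to ((Q \land (P \oplus R)) \lor T)) \lor R = \text{True} \lor \text{False} = \text{True}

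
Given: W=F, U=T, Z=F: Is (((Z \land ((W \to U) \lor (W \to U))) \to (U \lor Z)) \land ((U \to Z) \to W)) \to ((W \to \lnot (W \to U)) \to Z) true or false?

F

W \to U = F \to T = T
W \to U = F \to T = T
(W \to U) \lor (W \to U) = T \lor T = T
Z \land ((W \to U) \lor (W \to U)) = F \land T = F
U \lor Z = T \lor F = T
(Z \land ((W \to U) \lor (W \to U))) \to (U \lor Z) = F \to T = T
U \to Z = T \to F = F
(U \to Z) \to W = F \to F = T
((Z \land ((W \to U) \lor (W \to U))) \to (U \lor Z)) \land ((U \to Z) \to W) = T \land T = T
W \to U = F \to T = T
\lnot (W \to U) = \lnot T = F
W \to \lnot (W \to U) = F \to F = T
(W \to \lnot (W \to U)) \to Z = T \to F = F
(((Z \land ((W \to U) \lor (W \to U))) \to (U \lor Z)) \land ((U \to Z) \to W)) \to ((W \to \lnot (W \to U)) \to Z) = T \to F = F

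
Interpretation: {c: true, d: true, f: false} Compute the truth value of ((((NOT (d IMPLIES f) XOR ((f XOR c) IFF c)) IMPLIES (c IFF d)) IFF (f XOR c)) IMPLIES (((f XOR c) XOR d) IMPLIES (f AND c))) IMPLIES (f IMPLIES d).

true

d IMPLIES f = true IMPLIES false = false
NOT (d IMPLIES f) = NOT false = true
f XOR c = false XOR true = true
(f XOR c) IFF c = true IFF true = true
NOT (d IMPLIES f) XOR ((f XOR c) IFF c) = true XOR true = false
c IFF d = true IFF true = true
(NOT (d IMPLIES f) XOR ((f XOR c) IFF c)) IMPLIES (c IFF d) = false IMPLIES true = true
f XOR c = false XOR true = true
((NOT (d IMPLIES f) XOR ((f XOR c) IFF c)) IMPLIES (c IFF d)) IFF (f XOR c) = true IFF true = true
f XOR c = false XOR true = true
(f XOR c) XOR d = true XOR true = false
f AND c = false AND true = false
((f XOR c) XOR d) IMPLIES (f AND c) = false IMPLIES false = true
(((NOT (d IMPLIES f) XOR ((f XOR c) IFF c)) IMPLIES (c IFF d)) IFF (f XOR c)) IMPLIES (((f XOR c) XOR d) IMPLIES (f AND c)) = true IMPLIES true = true
f IMPLIES d = false IMPLIES true = true
((((NOT (d IMPLIES f) XOR ((f XOR c) IFF c)) IMPLIES (c IFF d)) IFF (f XOR c)) IMPLIES (((f XOR c) XOR d) IMPLIES (f AND c))) IMPLIES (f IMPLIES d) = true IMPLIES true = true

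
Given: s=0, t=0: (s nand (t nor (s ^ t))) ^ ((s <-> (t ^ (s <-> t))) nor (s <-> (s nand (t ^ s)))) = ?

0

Substituting s=0, t=0:
s ^ t = 0 ^ 0 = 0
t nor (s ^ t) = 0 nor 0 = 1
s nand (t nor (s ^ t)) = 0 nand 1 = 1
s <-> t = 0 <-> 0 = 1
t ^ (s <-> t) = 0 ^ 1 = 1
s <-> (t ^ (s <-> t)) = 0 <-> 1 = 0
t ^ s = 0 ^ 0 = 0
s nand (t ^ s) = 0 nand 0 = 1
s <-> (s nand (t ^ s)) = 0 <-> 1 = 0
(s <-> (t ^ (s <-> t))) nor (s <-> (s nand (t ^ s))) = 0 nor 0 = 1
(s nand (t nor (s ^ t))) ^ ((s <-> (t ^ (s <-> t))) nor (s <-> (s nand (t ^ s)))) = 1 ^ 1 = 0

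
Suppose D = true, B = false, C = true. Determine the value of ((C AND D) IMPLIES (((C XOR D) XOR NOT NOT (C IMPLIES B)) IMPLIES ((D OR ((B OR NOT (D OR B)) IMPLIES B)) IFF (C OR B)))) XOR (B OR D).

false

C AND D = true AND true = true
C XOR D = true XOR true = false
C IMPLIES B = true IMPLIES false = false
NOT (C IMPLIES B) = NOT false = true
NOT NOT (C IMPLIES B) = NOT true = false
(C XOR D) XOR NOT NOT (C IMPLIES B) = false XOR false = false
D OR B = true OR false = true
NOT (D OR B) = NOT true = false
B OR NOT (D OR B) = false OR false = false
(B OR NOT (D OR B)) IMPLIES B = false IMPLIES false = true
D OR ((B OR NOT (D OR B)) IMPLIES B) = true OR true = true
C OR B = true OR false = true
(D OR ((B OR NOT (D OR B)) IMPLIES B)) IFF (C OR B) = true IFF true = true
((C XOR D) XOR NOT NOT (C IMPLIES B)) IMPLIES ((D OR ((B OR NOT (D OR B)) IMPLIES B)) IFF (C OR B)) = false IMPLIES true = true
(C AND D) IMPLIES (((C XOR D) XOR NOT NOT (C IMPLIES B)) IMPLIES ((D OR ((B OR NOT (D OR B)) IMPLIES B)) IFF (C OR B))) = true IMPLIES true = true
B OR D = false OR true = true
((C AND D) IMPLIES (((C XOR D) XOR NOT NOT (C IMPLIES B)) IMPLIES ((D OR ((B OR NOT (D OR B)) IMPLIES B)) IFF (C OR B)))) XOR (B OR D) = true XOR true = false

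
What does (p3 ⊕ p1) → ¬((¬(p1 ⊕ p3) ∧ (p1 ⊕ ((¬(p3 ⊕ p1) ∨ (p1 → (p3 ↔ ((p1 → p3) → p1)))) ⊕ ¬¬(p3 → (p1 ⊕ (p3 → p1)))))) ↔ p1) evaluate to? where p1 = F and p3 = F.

T

p3 ⊕ p1 = F ⊕ F = F
p1 ⊕ p3 = F ⊕ F = F
¬(p1 ⊕ p3) = ¬F = T
p3 ⊕ p1 = F ⊕ F = F
¬(p3 ⊕ p1) = ¬F = T
p1 → p3 = F → F = T
(p1 → p3) → p1 = T → F = F
p3 ↔ ((p1 → p3) → p1) = F ↔ F = T
p1 → (p3 ↔ ((p1 → p3) → p1)) = F → T = T
¬(p3 ⊕ p1) ∨ (p1 → (p3 ↔ ((p1 → p3) → p1))) = T ∨ T = T
p3 → p1 = F → F = T
p1 ⊕ (p3 → p1) = F ⊕ T = T
p3 → (p1 ⊕ (p3 → p1)) = F → T = T
¬(p3 → (p1 ⊕ (p3 → p1))) = ¬T = F
¬¬(p3 → (p1 ⊕ (p3 → p1))) = ¬F = T
(¬(p3 ⊕ p1) ∨ (p1 → (p3 ↔ ((p1 → p3) → p1)))) ⊕ ¬¬(p3 → (p1 ⊕ (p3 → p1))) = T ⊕ T = F
p1 ⊕ ((¬(p3 ⊕ p1) ∨ (p1 → (p3 ↔ ((p1 → p3) → p1)))) ⊕ ¬¬(p3 → (p1 ⊕ (p3 → p1)))) = F ⊕ F = F
¬(p1 ⊕ p3) ∧ (p1 ⊕ ((¬(p3 ⊕ p1) ∨ (p1 → (p3 ↔ ((p1 → p3) → p1)))) ⊕ ¬¬(p3 → (p1 ⊕ (p3 → p1))))) = T ∧ F = F
(¬(p1 ⊕ p3) ∧ (p1 ⊕ ((¬(p3 ⊕ p1) ∨ (p1 → (p3 ↔ ((p1 → p3) → p1)))) ⊕ ¬¬(p3 → (p1 ⊕ (p3 → p1)))))) ↔ p1 = F ↔ F = T
¬((¬(p1 ⊕ p3) ∧ (p1 ⊕ ((¬(p3 ⊕ p1) ∨ (p1 → (p3 ↔ ((p1 → p3) → p1)))) ⊕ ¬¬(p3 → (p1 ⊕ (p3 → p1)))))) ↔ p1) = ¬T = F
(p3 ⊕ p1) → ¬((¬(p1 ⊕ p3) ∧ (p1 ⊕ ((¬(p3 ⊕ p1) ∨ (p1 → (p3 ↔ ((p1 → p3) → p1)))) ⊕ ¬¬(p3 → (p1 ⊕ (p3 → p1)))))) ↔ p1) = F → F = T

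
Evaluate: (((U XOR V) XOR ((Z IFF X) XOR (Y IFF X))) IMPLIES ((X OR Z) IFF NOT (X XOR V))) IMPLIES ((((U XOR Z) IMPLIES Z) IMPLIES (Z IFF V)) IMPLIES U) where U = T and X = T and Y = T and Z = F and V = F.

U XOR V = T XOR F = T
Z IFF X = F IFF T = F
Y IFF X = T IFF T = T
(Z IFF X) XOR (Y IFF X) = F XOR T = T
(U XOR V) XOR ((Z IFF X) XOR (Y IFF X)) = T XOR T = F
X OR Z = T OR F = T
X XOR V = T XOR F = T
NOT (X XOR V) = NOT T = F
(X OR Z) IFF NOT (X XOR V) = T IFF F = F
((U XOR V) XOR ((Z IFF X) XOR (Y IFF X))) IMPLIES ((X OR Z) IFF NOT (X XOR V)) = F IMPLIES F = T
U XOR Z = T XOR F = T
(U XOR Z) IMPLIES Z = T IMPLIES F = F
Z IFF V = F IFF F = T
((U XOR Z) IMPLIES Z) IMPLIES (Z IFF V) = F IMPLIES T = T
(((U XOR Z) IMPLIES Z) IMPLIES (Z IFF V)) IMPLIES U = T IMPLIES T = T
(((U XOR V) XOR ((Z IFF X) XOR (Y IFF X))) IMPLIES ((X OR Z) IFF NOT (X XOR V))) IMPLIES ((((U XOR Z) IMPLIES Z) IMPLIES (Z IFF V)) IMPLIES U) = T IMPLIES T = T

T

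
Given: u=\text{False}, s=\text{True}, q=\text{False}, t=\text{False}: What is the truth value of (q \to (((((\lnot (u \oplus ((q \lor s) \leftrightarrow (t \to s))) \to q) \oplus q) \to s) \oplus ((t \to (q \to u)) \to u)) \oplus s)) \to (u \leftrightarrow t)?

\text{True}

q \lor s = \text{False} \lor \text{True} = \text{True}
t \to s = \text{False} \to \text{True} = \text{True}
(q \lor s) \leftrightarrow (t \to s) = \text{True} \leftrightarrow \text{True} = \text{True}
u \oplus ((q \lor s) \leftrightarrow (t \to s)) = \text{False} \oplus \text{True} = \text{True}
\lnot (u \oplus ((q \lor s) \leftrightarrow (t \to s))) = \lnot \text{True} = \text{False}
\lnot (u \oplus ((q \lor s) \leftrightarrow (t \to s))) \to q = \text{False} \to \text{False} = \text{True}
(\lnot (u \oplus ((q \lor s) \leftrightarrow (t \to s))) \to q) \oplus q = \text{True} \oplus \text{False} = \text{True}
((\lnot (u \oplus ((q \lor s) \leftrightarrow (t \to s))) \to q) \oplus q) \to s = \text{True} \to \text{True} = \text{True}
q \to u = \text{False} \to \text{False} = \text{True}
t \to (q \to u) = \text{False} \to \text{True} = \text{True}
(t \to (q \to u)) \to u = \text{True} \to \text{False} = \text{False}
(((\lnot (u \oplus ((q \lor s) \leftrightarrow (t \to s))) \to q) \oplus q) \to s) \oplus ((t \to (q \to u)) \to u) = \text{True} \oplus \text{False} = \text{True}
((((\lnot (u \oplus ((q \lor s) \leftrightarrow (t \to s))) \to q) \oplus q) \to s) \oplus ((t \to (q \to u)) \to u)) \oplus s = \text{True} \oplus \text{True} = \text{False}
q \to (((((\lnot (u \oplus ((q \lor s) \leftrightarrow (t \to s))) \to q) \oplus q) \to s) \oplus ((t \to (q \to u)) \to u)) \oplus s) = \text{False} \to \text{False} = \text{True}
u \leftrightarrow t = \text{False} \leftrightarrow \text{False} = \text{True}
(q \to (((((\lnot (u \oplus ((q \lor s) \leftrightarrow (t \to s))) \to q) \oplus q) \to s) \oplus ((t \to (q \to u)) \to u)) \oplus s)) \to (u \leftrightarrow t) = \text{True} \to \text{True} = \text{True}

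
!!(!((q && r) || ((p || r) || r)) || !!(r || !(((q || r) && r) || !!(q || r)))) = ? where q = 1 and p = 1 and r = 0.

q && r = 1 && 0 = 0
p || r = 1 || 0 = 1
(p || r) || r = 1 || 0 = 1
(q && r) || ((p || r) || r) = 0 || 1 = 1
!((q && r) || ((p || r) || r)) = !1 = 0
q || r = 1 || 0 = 1
(q || r) && r = 1 && 0 = 0
q || r = 1 || 0 = 1
!(q || r) = !1 = 0
!!(q || r) = !0 = 1
((q || r) && r) || !!(q || r) = 0 || 1 = 1
!(((q || r) && r) || !!(q || r)) = !1 = 0
r || !(((q || r) && r) || !!(q || r)) = 0 || 0 = 0
!(r || !(((q || r) && r) || !!(q || r))) = !0 = 1
!!(r || !(((q || r) && r) || !!(q || r))) = !1 = 0
!((q && r) || ((p || r) || r)) || !!(r || !(((q || r) && r) || !!(q || r))) = 0 || 0 = 0
!(!((q && r) || ((p || r) || r)) || !!(r || !(((q || r) && r) || !!(q || r)))) = !0 = 1
!!(!((q && r) || ((p || r) || r)) || !!(r || !(((q || r) && r) || !!(q || r)))) = !1 = 0

0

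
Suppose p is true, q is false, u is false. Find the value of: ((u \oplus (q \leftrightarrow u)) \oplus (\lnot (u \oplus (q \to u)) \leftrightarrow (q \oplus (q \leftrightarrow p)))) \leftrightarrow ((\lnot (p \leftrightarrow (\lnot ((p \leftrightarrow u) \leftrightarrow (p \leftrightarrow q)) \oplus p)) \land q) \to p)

q \leftrightarrow u = F \leftrightarrow F = T
u \oplus (q \leftrightarrow u) = F \oplus T = T
q \to u = F \to F = T
u \oplus (q \to u) = F \oplus T = T
\lnot (u \oplus (q \to u)) = \lnot T = F
q \leftrightarrow p = F \leftrightarrow T = F
q \oplus (q \leftrightarrow p) = F \oplus F = F
\lnot (u \oplus (q \to u)) \leftrightarrow (q \oplus (q \leftrightarrow p)) = F \leftrightarrow F = T
(u \oplus (q \leftrightarrow u)) \oplus (\lnot (u \oplus (q \to u)) \leftrightarrow (q \oplus (q \leftrightarrow p))) = T \oplus T = F
p \leftrightarrow u = T \leftrightarrow F = F
p \leftrightarrow q = T \leftrightarrow F = F
(p \leftrightarrow u) \leftrightarrow (p \leftrightarrow q) = F \leftrightarrow F = T
\lnot ((p \leftrightarrow u) \leftrightarrow (p \leftrightarrow q)) = \lnot T = F
\lnot ((p \leftrightarrow u) \leftrightarrow (p \leftrightarrow q)) \oplus p = F \oplus T = T
p \leftrightarrow (\lnot ((p \leftrightarrow u) \leftrightarrow (p \leftrightarrow q)) \oplus p) = T \leftrightarrow T = T
\lnot (p \leftrightarrow (\lnot ((p \leftrightarrow u) \leftrightarrow (p \leftrightarrow q)) \oplus p)) = \lnot T = F
\lnot (p \leftrightarrow (\lnot ((p \leftrightarrow u) \leftrightarrow (p \leftrightarrow q)) \oplus p)) \land q = F \land F = F
(\lnot (p \leftrightarrow (\lnot ((p \leftrightarrow u) \leftrightarrow (p \leftrightarrow q)) \oplus p)) \land q) \to p = F \to T = T
((u \oplus (q \leftrightarrow u)) \oplus (\lnot (u \oplus (q \to u)) \leftrightarrow (q \oplus (q \leftrightarrow p)))) \leftrightarrow ((\lnot (p \leftrightarrow (\lnot ((p \leftrightarrow u) \leftrightarrow (p \leftrightarrow q)) \oplus p)) \land q) \to p) = F \leftrightarrow T = F

F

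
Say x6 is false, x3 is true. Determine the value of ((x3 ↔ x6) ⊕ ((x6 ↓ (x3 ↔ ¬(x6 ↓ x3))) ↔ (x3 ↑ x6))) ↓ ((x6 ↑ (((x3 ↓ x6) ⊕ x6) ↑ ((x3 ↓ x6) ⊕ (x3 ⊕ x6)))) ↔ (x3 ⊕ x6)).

x3 ↔ x6 = T ↔ F = F
x6 ↓ x3 = F ↓ T = F
¬(x6 ↓ x3) = ¬F = T
x3 ↔ ¬(x6 ↓ x3) = T ↔ T = T
x6 ↓ (x3 ↔ ¬(x6 ↓ x3)) = F ↓ T = F
x3 ↑ x6 = T ↑ F = T
(x6 ↓ (x3 ↔ ¬(x6 ↓ x3))) ↔ (x3 ↑ x6) = F ↔ T = F
(x3 ↔ x6) ⊕ ((x6 ↓ (x3 ↔ ¬(x6 ↓ x3))) ↔ (x3 ↑ x6)) = F ⊕ F = F
x3 ↓ x6 = T ↓ F = F
(x3 ↓ x6) ⊕ x6 = F ⊕ F = F
x3 ↓ x6 = T ↓ F = F
x3 ⊕ x6 = T ⊕ F = T
(x3 ↓ x6) ⊕ (x3 ⊕ x6) = F ⊕ T = T
((x3 ↓ x6) ⊕ x6) ↑ ((x3 ↓ x6) ⊕ (x3 ⊕ x6)) = F ↑ T = T
x6 ↑ (((x3 ↓ x6) ⊕ x6) ↑ ((x3 ↓ x6) ⊕ (x3 ⊕ x6))) = F ↑ T = T
x3 ⊕ x6 = T ⊕ F = T
(x6 ↑ (((x3 ↓ x6) ⊕ x6) ↑ ((x3 ↓ x6) ⊕ (x3 ⊕ x6)))) ↔ (x3 ⊕ x6) = T ↔ T = T
((x3 ↔ x6) ⊕ ((x6 ↓ (x3 ↔ ¬(x6 ↓ x3))) ↔ (x3 ↑ x6))) ↓ ((x6 ↑ (((x3 ↓ x6) ⊕ x6) ↑ ((x3 ↓ x6) ⊕ (x3 ⊕ x6)))) ↔ (x3 ⊕ x6)) = F ↓ T = F

F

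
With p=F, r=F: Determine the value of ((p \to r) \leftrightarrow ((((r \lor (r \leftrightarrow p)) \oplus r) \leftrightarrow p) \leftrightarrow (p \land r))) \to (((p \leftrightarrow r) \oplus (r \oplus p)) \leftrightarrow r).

F

p \to r = F \to F = T
r \leftrightarrow p = F \leftrightarrow F = T
r \lor (r \leftrightarrow p) = F \lor T = T
(r \lor (r \leftrightarrow p)) \oplus r = T \oplus F = T
((r \lor (r \leftrightarrow p)) \oplus r) \leftrightarrow p = T \leftrightarrow F = F
p \land r = F \land F = F
(((r \lor (r \leftrightarrow p)) \oplus r) \leftrightarrow p) \leftrightarrow (p \land r) = F \leftrightarrow F = T
(p \to r) \leftrightarrow ((((r \lor (r \leftrightarrow p)) \oplus r) \leftrightarrow p) \leftrightarrow (p \land r)) = T \leftrightarrow T = T
p \leftrightarrow r = F \leftrightarrow F = T
r \oplus p = F \oplus F = F
(p \leftrightarrow r) \oplus (r \oplus p) = T \oplus F = T
((p \leftrightarrow r) \oplus (r \oplus p)) \leftrightarrow r = T \leftrightarrow F = F
((p \to r) \leftrightarrow ((((r \lor (r \leftrightarrow p)) \oplus r) \leftrightarrow p) \leftrightarrow (p \land r))) \to (((p \leftrightarrow r) \oplus (r \oplus p)) \leftrightarrow r) = T \to F = F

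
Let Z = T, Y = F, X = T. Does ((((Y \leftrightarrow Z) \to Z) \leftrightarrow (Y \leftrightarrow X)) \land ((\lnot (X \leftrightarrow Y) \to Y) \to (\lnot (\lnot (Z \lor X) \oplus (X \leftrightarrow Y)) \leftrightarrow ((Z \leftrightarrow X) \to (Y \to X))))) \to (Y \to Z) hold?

Y \leftrightarrow Z = F \leftrightarrow T = F
(Y \leftrightarrow Z) \to Z = F \to T = T
Y \leftrightarrow X = F \leftrightarrow T = F
((Y \leftrightarrow Z) \to Z) \leftrightarrow (Y \leftrightarrow X) = T \leftrightarrow F = F
X \leftrightarrow Y = T \leftrightarrow F = F
\lnot (X \leftrightarrow Y) = \lnot F = T
\lnot (X \leftrightarrow Y) \to Y = T \to F = F
Z \lor X = T \lor T = T
\lnot (Z \lor X) = \lnot T = F
X \leftrightarrow Y = T \leftrightarrow F = F
\lnot (Z \lor X) \oplus (X \leftrightarrow Y) = F \oplus F = F
\lnot (\lnot (Z \lor X) \oplus (X \leftrightarrow Y)) = \lnot F = T
Z \leftrightarrow X = T \leftrightarrow T = T
Y \to X = F \to T = T
(Z \leftrightarrow X) \to (Y \to X) = T \to T = T
\lnot (\lnot (Z \lor X) \oplus (X \leftrightarrow Y)) \leftrightarrow ((Z \leftrightarrow X) \to (Y \to X)) = T \leftrightarrow T = T
(\lnot (X \leftrightarrow Y) \to Y) \to (\lnot (\lnot (Z \lor X) \oplus (X \leftrightarrow Y)) \leftrightarrow ((Z \leftrightarrow X) \to (Y \to X))) = F \to T = T
(((Y \leftrightarrow Z) \to Z) \leftrightarrow (Y \leftrightarrow X)) \land ((\lnot (X \leftrightarrow Y) \to Y) \to (\lnot (\lnot (Z \lor X) \oplus (X \leftrightarrow Y)) \leftrightarrow ((Z \leftrightarrow X) \to (Y \to X)))) = F \land T = F
Y \to Z = F \to T = T
((((Y \leftrightarrow Z) \to Z) \leftrightarrow (Y \leftrightarrow X)) \land ((\lnot (X \leftrightarrow Y) \to Y) \to (\lnot (\lnot (Z \lor X) \oplus (X \leftrightarrow Y)) \leftrightarrow ((Z \leftrightarrow X) \to (Y \to X))))) \to (Y \to Z) = F \to T = T

T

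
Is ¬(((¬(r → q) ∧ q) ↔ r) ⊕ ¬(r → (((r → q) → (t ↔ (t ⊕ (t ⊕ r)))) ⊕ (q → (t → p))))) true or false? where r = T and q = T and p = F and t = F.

T

r → q = T → T = T
¬(r → q) = ¬T = F
¬(r → q) ∧ q = F ∧ T = F
(¬(r → q) ∧ q) ↔ r = F ↔ T = F
r → q = T → T = T
t ⊕ r = F ⊕ T = T
t ⊕ (t ⊕ r) = F ⊕ T = T
t ↔ (t ⊕ (t ⊕ r)) = F ↔ T = F
(r → q) → (t ↔ (t ⊕ (t ⊕ r))) = T → F = F
t → p = F → F = T
q → (t → p) = T → T = T
((r → q) → (t ↔ (t ⊕ (t ⊕ r)))) ⊕ (q → (t → p)) = F ⊕ T = T
r → (((r → q) → (t ↔ (t ⊕ (t ⊕ r)))) ⊕ (q → (t → p))) = T → T = T
¬(r → (((r → q) → (t ↔ (t ⊕ (t ⊕ r)))) ⊕ (q → (t → p)))) = ¬T = F
((¬(r → q) ∧ q) ↔ r) ⊕ ¬(r → (((r → q) → (t ↔ (t ⊕ (t ⊕ r)))) ⊕ (q → (t → p)))) = F ⊕ F = F
¬(((¬(r → q) ∧ q) ↔ r) ⊕ ¬(r → (((r → q) → (t ↔ (t ⊕ (t ⊕ r)))) ⊕ (q → (t → p))))) = ¬F = T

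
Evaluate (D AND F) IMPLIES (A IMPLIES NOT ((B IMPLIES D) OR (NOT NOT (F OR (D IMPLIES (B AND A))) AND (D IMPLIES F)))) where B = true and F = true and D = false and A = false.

D AND F = false AND true = false
B IMPLIES D = true IMPLIES false = false
B AND A = true AND false = false
D IMPLIES (B AND A) = false IMPLIES false = true
F OR (D IMPLIES (B AND A)) = true OR true = true
NOT (F OR (D IMPLIES (B AND A))) = NOT true = false
NOT NOT (F OR (D IMPLIES (B AND A))) = NOT false = true
D IMPLIES F = false IMPLIES true = true
NOT NOT (F OR (D IMPLIES (B AND A))) AND (D IMPLIES F) = true AND true = true
(B IMPLIES D) OR (NOT NOT (F OR (D IMPLIES (B AND A))) AND (D IMPLIES F)) = false OR true = true
NOT ((B IMPLIES D) OR (NOT NOT (F OR (D IMPLIES (B AND A))) AND (D IMPLIES F))) = NOT true = false
A IMPLIES NOT ((B IMPLIES D) OR (NOT NOT (F OR (D IMPLIES (B AND A))) AND (D IMPLIES F))) = false IMPLIES false = true
(D AND F) IMPLIES (A IMPLIES NOT ((B IMPLIES D) OR (NOT NOT (F OR (D IMPLIES (B AND A))) AND (D IMPLIES F)))) = false IMPLIES true = true

true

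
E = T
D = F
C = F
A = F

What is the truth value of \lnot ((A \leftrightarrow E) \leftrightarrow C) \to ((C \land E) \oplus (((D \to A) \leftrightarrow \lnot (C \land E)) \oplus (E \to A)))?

T

A \leftrightarrow E = F \leftrightarrow T = F
(A \leftrightarrow E) \leftrightarrow C = F \leftrightarrow F = T
\lnot ((A \leftrightarrow E) \leftrightarrow C) = \lnot T = F
C \land E = F \land T = F
D \to A = F \to F = T
C \land E = F \land T = F
\lnot (C \land E) = \lnot F = T
(D \to A) \leftrightarrow \lnot (C \land E) = T \leftrightarrow T = T
E \to A = T \to F = F
((D \to A) \leftrightarrow \lnot (C \land E)) \oplus (E \to A) = T \oplus F = T
(C \land E) \oplus (((D \to A) \leftrightarrow \lnot (C \land E)) \oplus (E \to A)) = F \oplus T = T
\lnot ((A \leftrightarrow E) \leftrightarrow C) \to ((C \land E) \oplus (((D \to A) \leftrightarrow \lnot (C \land E)) \oplus (E \to A))) = F \to T = T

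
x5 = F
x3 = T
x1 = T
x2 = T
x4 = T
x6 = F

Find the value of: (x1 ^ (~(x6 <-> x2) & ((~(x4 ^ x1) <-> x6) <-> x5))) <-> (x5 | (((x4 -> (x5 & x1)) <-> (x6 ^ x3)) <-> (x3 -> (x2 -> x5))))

x6 <-> x2 = F <-> T = F
~(x6 <-> x2) = ~F = T
x4 ^ x1 = T ^ T = F
~(x4 ^ x1) = ~F = T
~(x4 ^ x1) <-> x6 = T <-> F = F
(~(x4 ^ x1) <-> x6) <-> x5 = F <-> F = T
~(x6 <-> x2) & ((~(x4 ^ x1) <-> x6) <-> x5) = T & T = T
x1 ^ (~(x6 <-> x2) & ((~(x4 ^ x1) <-> x6) <-> x5)) = T ^ T = F
x5 & x1 = F & T = F
x4 -> (x5 & x1) = T -> F = F
x6 ^ x3 = F ^ T = T
(x4 -> (x5 & x1)) <-> (x6 ^ x3) = F <-> T = F
x2 -> x5 = T -> F = F
x3 -> (x2 -> x5) = T -> F = F
((x4 -> (x5 & x1)) <-> (x6 ^ x3)) <-> (x3 -> (x2 -> x5)) = F <-> F = T
x5 | (((x4 -> (x5 & x1)) <-> (x6 ^ x3)) <-> (x3 -> (x2 -> x5))) = F | T = T
(x1 ^ (~(x6 <-> x2) & ((~(x4 ^ x1) <-> x6) <-> x5))) <-> (x5 | (((x4 -> (x5 & x1)) <-> (x6 ^ x3)) <-> (x3 -> (x2 -> x5)))) = F <-> T = F

F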